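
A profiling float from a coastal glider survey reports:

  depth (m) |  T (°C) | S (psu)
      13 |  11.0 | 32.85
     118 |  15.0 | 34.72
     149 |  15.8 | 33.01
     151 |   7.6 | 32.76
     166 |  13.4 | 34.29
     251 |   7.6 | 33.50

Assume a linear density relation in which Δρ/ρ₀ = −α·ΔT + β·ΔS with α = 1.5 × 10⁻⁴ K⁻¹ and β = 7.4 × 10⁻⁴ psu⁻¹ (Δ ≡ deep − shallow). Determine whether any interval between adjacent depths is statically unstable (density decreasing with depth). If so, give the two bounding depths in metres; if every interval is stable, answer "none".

Evaluate Δρ/ρ₀ = −αΔT + βΔS across each adjacent pair:
  13–118 m: −αΔT+βΔS = −(1.5 × 10⁻⁴)(+4.0)+(7.4 × 10⁻⁴)(+1.87) = 7.8 × 10⁻⁴ → stable
  118–149 m: −αΔT+βΔS = −(1.5 × 10⁻⁴)(+0.8)+(7.4 × 10⁻⁴)(-1.71) = -1.4 × 10⁻³ → UNSTABLE
  149–151 m: −αΔT+βΔS = −(1.5 × 10⁻⁴)(-8.2)+(7.4 × 10⁻⁴)(-0.25) = 1.0 × 10⁻³ → stable
  151–166 m: −αΔT+βΔS = −(1.5 × 10⁻⁴)(+5.8)+(7.4 × 10⁻⁴)(+1.53) = 2.6 × 10⁻⁴ → stable
  166–251 m: −αΔT+βΔS = −(1.5 × 10⁻⁴)(-5.8)+(7.4 × 10⁻⁴)(-0.79) = 2.9 × 10⁻⁴ → stable
The 118–149 m interval has Δρ < 0: lighter water underlies denser water.

118–149 m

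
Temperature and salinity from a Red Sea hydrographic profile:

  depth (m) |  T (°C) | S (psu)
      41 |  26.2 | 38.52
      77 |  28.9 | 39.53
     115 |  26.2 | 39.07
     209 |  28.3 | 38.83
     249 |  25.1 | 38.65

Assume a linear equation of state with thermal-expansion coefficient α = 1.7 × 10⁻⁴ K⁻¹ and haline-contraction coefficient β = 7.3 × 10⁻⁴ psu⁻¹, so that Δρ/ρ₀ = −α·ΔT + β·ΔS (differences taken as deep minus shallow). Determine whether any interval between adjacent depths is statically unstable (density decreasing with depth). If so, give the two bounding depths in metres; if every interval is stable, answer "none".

115–209 m

Evaluate Δρ/ρ₀ = −αΔT + βΔS across each adjacent pair:
  41–77 m: −αΔT+βΔS = −(1.7 × 10⁻⁴)(+2.7)+(7.3 × 10⁻⁴)(+1.01) = 2.8 × 10⁻⁴ → stable
  77–115 m: −αΔT+βΔS = −(1.7 × 10⁻⁴)(-2.7)+(7.3 × 10⁻⁴)(-0.46) = 1.2 × 10⁻⁴ → stable
  115–209 m: −αΔT+βΔS = −(1.7 × 10⁻⁴)(+2.1)+(7.3 × 10⁻⁴)(-0.24) = -5.3 × 10⁻⁴ → UNSTABLE
  209–249 m: −αΔT+βΔS = −(1.7 × 10⁻⁴)(-3.2)+(7.3 × 10⁻⁴)(-0.18) = 4.1 × 10⁻⁴ → stable
The 115–209 m interval has Δρ < 0: lighter water underlies denser water.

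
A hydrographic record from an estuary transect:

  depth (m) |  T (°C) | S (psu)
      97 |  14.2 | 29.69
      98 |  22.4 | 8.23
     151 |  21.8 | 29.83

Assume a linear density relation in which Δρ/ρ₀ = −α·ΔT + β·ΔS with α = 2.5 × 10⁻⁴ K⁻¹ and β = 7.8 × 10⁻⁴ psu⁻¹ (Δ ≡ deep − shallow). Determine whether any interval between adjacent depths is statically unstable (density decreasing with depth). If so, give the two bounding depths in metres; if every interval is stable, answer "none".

97–98 m

Evaluate Δρ/ρ₀ = −αΔT + βΔS across each adjacent pair:
  97–98 m: −αΔT+βΔS = −(2.5 × 10⁻⁴)(+8.2)+(7.8 × 10⁻⁴)(-21.46) = -0.019 → UNSTABLE
  98–151 m: −αΔT+βΔS = −(2.5 × 10⁻⁴)(-0.6)+(7.8 × 10⁻⁴)(+21.60) = 0.017 → stable
The 97–98 m interval has Δρ < 0: lighter water underlies denser water.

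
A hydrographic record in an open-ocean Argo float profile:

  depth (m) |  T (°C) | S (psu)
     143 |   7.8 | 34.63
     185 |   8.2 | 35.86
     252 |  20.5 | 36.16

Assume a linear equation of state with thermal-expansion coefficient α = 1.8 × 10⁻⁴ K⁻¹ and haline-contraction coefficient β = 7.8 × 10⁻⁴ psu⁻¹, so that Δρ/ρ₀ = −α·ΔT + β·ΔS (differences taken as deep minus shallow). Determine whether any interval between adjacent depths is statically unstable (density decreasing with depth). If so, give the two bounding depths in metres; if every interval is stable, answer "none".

185–252 m

Evaluate Δρ/ρ₀ = −αΔT + βΔS across each adjacent pair:
  143–185 m: −αΔT+βΔS = −(1.8 × 10⁻⁴)(+0.4)+(7.8 × 10⁻⁴)(+1.23) = 8.9 × 10⁻⁴ → stable
  185–252 m: −αΔT+βΔS = −(1.8 × 10⁻⁴)(+12.3)+(7.8 × 10⁻⁴)(+0.30) = -2.0 × 10⁻³ → UNSTABLE
The 185–252 m interval has Δρ < 0: lighter water underlies denser water.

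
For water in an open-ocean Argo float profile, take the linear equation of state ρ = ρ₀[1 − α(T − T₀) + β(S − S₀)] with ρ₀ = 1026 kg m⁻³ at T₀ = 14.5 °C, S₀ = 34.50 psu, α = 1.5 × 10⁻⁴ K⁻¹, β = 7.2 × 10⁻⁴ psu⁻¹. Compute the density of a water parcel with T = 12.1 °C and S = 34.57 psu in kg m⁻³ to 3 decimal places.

1026.421 kg m⁻³

T − T₀ = -2.4 K, S − S₀ = +0.07 psu.
Bracket = 1 − α·(-2.4) + β·(+0.07) = 1 + (4.104 × 10⁻⁴) = 1.0004104.
ρ = 1026 × 1.0004104 = 1026.421 kg m⁻³.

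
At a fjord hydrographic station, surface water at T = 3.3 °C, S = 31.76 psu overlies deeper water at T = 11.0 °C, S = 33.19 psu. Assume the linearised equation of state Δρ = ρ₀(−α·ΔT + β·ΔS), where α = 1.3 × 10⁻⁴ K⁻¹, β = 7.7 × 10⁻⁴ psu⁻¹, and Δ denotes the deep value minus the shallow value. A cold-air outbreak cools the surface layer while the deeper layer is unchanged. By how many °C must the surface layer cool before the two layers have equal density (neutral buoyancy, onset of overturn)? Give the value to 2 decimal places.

Neutral buoyancy requires Δρ = 0, i.e. −α(T_deep − T_surf′) + β(S_deep − S_surf) = 0.
T_surf′ = T_deep − (β/α)·ΔS = 11.0 − (7.7 × 10⁻⁴/1.3 × 10⁻⁴)·(+1.43) = 2.5300 °C.
Cooling required: 3.3 − (2.5300) = 0.7700 °C.

0.77 °C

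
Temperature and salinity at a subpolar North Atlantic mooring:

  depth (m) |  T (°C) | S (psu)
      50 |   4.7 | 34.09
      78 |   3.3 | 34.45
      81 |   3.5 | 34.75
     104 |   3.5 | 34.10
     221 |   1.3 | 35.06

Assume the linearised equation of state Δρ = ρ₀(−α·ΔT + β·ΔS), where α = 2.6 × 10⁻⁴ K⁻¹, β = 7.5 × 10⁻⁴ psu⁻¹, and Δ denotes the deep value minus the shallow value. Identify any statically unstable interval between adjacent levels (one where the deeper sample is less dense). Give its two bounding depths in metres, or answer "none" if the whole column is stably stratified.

Evaluate Δρ/ρ₀ = −αΔT + βΔS across each adjacent pair:
  50–78 m: −αΔT+βΔS = −(2.6 × 10⁻⁴)(-1.4)+(7.5 × 10⁻⁴)(+0.36) = 6.3 × 10⁻⁴ → stable
  78–81 m: −αΔT+βΔS = −(2.6 × 10⁻⁴)(+0.2)+(7.5 × 10⁻⁴)(+0.30) = 1.7 × 10⁻⁴ → stable
  81–104 m: −αΔT+βΔS = −(2.6 × 10⁻⁴)(+0.0)+(7.5 × 10⁻⁴)(-0.65) = -4.9 × 10⁻⁴ → UNSTABLE
  104–221 m: −αΔT+βΔS = −(2.6 × 10⁻⁴)(-2.2)+(7.5 × 10⁻⁴)(+0.96) = 1.3 × 10⁻³ → stable
The 81–104 m interval has Δρ < 0: lighter water underlies denser water.

81–104 m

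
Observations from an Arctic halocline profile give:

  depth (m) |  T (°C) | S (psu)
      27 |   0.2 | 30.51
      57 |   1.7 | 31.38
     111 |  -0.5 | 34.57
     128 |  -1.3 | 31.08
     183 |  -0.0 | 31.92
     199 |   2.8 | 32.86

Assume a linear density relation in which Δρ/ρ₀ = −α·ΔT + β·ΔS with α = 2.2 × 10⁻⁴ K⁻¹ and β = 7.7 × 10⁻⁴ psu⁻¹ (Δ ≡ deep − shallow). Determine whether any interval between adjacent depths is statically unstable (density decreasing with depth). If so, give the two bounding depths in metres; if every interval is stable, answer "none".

111–128 m

Evaluate Δρ/ρ₀ = −αΔT + βΔS across each adjacent pair:
  27–57 m: −αΔT+βΔS = −(2.2 × 10⁻⁴)(+1.5)+(7.7 × 10⁻⁴)(+0.87) = 3.4 × 10⁻⁴ → stable
  57–111 m: −αΔT+βΔS = −(2.2 × 10⁻⁴)(-2.2)+(7.7 × 10⁻⁴)(+3.19) = 2.9 × 10⁻³ → stable
  111–128 m: −αΔT+βΔS = −(2.2 × 10⁻⁴)(-0.8)+(7.7 × 10⁻⁴)(-3.49) = -2.5 × 10⁻³ → UNSTABLE
  128–183 m: −αΔT+βΔS = −(2.2 × 10⁻⁴)(+1.3)+(7.7 × 10⁻⁴)(+0.84) = 3.6 × 10⁻⁴ → stable
  183–199 m: −αΔT+βΔS = −(2.2 × 10⁻⁴)(+2.8)+(7.7 × 10⁻⁴)(+0.94) = 1.1 × 10⁻⁴ → stable
The 111–128 m interval has Δρ < 0: lighter water underlies denser water.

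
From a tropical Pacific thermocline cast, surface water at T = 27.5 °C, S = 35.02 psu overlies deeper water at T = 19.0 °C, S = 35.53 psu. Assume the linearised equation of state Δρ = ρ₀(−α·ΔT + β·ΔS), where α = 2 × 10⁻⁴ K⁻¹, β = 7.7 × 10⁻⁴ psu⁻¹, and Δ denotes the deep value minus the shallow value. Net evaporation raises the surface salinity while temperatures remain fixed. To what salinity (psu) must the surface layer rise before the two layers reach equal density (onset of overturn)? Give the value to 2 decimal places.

Neutral buoyancy requires −α(T_deep − T_surf) + β(S_deep − S_surf′) = 0.
S_surf′ = S_deep − (α/β)·ΔT = 35.53 − (2 × 10⁻⁴/7.7 × 10⁻⁴)·(-8.5) = 37.7378 psu.
Increase required: 37.7378 − 35.02 = 2.7178 psu.

37.74 psu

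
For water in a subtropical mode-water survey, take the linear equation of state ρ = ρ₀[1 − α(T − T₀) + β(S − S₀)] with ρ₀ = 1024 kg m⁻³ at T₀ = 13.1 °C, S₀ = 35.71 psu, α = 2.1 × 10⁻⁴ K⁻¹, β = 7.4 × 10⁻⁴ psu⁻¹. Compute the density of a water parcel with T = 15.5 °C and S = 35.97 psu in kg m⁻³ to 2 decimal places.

T − T₀ = +2.4 K, S − S₀ = +0.26 psu.
Bracket = 1 − α·(+2.4) + β·(+0.26) = 1 + (-3.116 × 10⁻⁴) = 0.9996884.
ρ = 1024 × 0.9996884 = 1023.68 kg m⁻³.

1023.68 kg m⁻³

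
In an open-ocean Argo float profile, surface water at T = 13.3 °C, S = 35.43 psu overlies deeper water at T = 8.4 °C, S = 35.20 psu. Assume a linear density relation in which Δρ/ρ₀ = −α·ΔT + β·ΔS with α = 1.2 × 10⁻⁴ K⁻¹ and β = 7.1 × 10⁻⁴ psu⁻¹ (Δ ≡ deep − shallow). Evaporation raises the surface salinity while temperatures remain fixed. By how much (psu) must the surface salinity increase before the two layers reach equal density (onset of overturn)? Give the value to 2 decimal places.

0.60 psu

Neutral buoyancy requires −α(T_deep − T_surf) + β(S_deep − S_surf′) = 0.
S_surf′ = S_deep − (α/β)·ΔT = 35.20 − (1.2 × 10⁻⁴/7.1 × 10⁻⁴)·(-4.9) = 36.0282 psu.
Increase required: 36.0282 − 35.43 = 0.5982 psu.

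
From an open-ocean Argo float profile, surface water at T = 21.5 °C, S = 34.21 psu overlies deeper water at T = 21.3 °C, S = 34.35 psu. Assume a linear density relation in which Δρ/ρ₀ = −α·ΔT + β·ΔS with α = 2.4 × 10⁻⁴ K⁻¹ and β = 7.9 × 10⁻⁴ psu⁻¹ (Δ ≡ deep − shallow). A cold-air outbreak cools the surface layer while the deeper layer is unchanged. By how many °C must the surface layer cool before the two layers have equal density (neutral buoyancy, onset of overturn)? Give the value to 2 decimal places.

Neutral buoyancy requires Δρ = 0, i.e. −α(T_deep − T_surf′) + β(S_deep − S_surf) = 0.
T_surf′ = T_deep − (β/α)·ΔS = 21.3 − (7.9 × 10⁻⁴/2.4 × 10⁻⁴)·(+0.14) = 20.8392 °C.
Cooling required: 21.5 − (20.8392) = 0.6608 °C.

0.66 °C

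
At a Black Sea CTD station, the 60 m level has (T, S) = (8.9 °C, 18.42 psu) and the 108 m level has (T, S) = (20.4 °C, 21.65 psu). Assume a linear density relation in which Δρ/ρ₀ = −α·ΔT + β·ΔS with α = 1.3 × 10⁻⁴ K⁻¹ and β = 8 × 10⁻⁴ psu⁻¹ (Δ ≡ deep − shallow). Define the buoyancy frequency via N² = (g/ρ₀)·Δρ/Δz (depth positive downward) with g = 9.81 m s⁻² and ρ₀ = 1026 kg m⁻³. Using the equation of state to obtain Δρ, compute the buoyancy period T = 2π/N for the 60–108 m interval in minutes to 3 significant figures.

ΔT = +11.5 K, ΔS = +3.23 psu (deep − shallow).
Δρ/ρ₀ = −αΔT + βΔS = -1.495 × 10⁻³ + 2.584 × 10⁻³ = 1.089 × 10⁻³, so Δρ ≈ 1.117 kg m⁻³.
N² = (g/ρ₀)·Δρ/Δz = g·(Δρ/ρ₀)/Δz = 9.81 × 1.089 × 10⁻³ / 48 = 2.2256 × 10⁻⁴ s⁻².
N = √(2.2256 × 10⁻⁴) = 0.014918 rad s⁻¹ → T = 2π/N = 421.18 s = 7.0197 min ≈ 7.02 min.

7.02 min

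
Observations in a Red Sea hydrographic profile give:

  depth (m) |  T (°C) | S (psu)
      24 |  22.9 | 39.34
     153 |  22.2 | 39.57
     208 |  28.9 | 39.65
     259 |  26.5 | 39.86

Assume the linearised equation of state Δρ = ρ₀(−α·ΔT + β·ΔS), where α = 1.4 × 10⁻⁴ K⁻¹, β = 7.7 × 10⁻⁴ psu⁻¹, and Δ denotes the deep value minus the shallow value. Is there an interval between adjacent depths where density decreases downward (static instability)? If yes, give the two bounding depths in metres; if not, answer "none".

Evaluate Δρ/ρ₀ = −αΔT + βΔS across each adjacent pair:
  24–153 m: −αΔT+βΔS = −(1.4 × 10⁻⁴)(-0.7)+(7.7 × 10⁻⁴)(+0.23) = 2.8 × 10⁻⁴ → stable
  153–208 m: −αΔT+βΔS = −(1.4 × 10⁻⁴)(+6.7)+(7.7 × 10⁻⁴)(+0.08) = -8.8 × 10⁻⁴ → UNSTABLE
  208–259 m: −αΔT+βΔS = −(1.4 × 10⁻⁴)(-2.4)+(7.7 × 10⁻⁴)(+0.21) = 5.0 × 10⁻⁴ → stable
The 153–208 m interval has Δρ < 0: lighter water underlies denser water.

153–208 m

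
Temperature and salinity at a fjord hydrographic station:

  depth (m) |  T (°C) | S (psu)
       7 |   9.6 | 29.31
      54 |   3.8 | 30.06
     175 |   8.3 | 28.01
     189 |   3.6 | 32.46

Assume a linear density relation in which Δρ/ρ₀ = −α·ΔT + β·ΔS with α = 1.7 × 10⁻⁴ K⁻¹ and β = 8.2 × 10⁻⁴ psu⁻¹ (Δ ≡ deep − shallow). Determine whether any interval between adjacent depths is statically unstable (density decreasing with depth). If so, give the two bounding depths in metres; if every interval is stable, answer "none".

Evaluate Δρ/ρ₀ = −αΔT + βΔS across each adjacent pair:
  7–54 m: −αΔT+βΔS = −(1.7 × 10⁻⁴)(-5.8)+(8.2 × 10⁻⁴)(+0.75) = 1.6 × 10⁻³ → stable
  54–175 m: −αΔT+βΔS = −(1.7 × 10⁻⁴)(+4.5)+(8.2 × 10⁻⁴)(-2.05) = -2.4 × 10⁻³ → UNSTABLE
  175–189 m: −αΔT+βΔS = −(1.7 × 10⁻⁴)(-4.7)+(8.2 × 10⁻⁴)(+4.45) = 4.4 × 10⁻³ → stable
The 54–175 m interval has Δρ < 0: lighter water underlies denser water.

54–175 m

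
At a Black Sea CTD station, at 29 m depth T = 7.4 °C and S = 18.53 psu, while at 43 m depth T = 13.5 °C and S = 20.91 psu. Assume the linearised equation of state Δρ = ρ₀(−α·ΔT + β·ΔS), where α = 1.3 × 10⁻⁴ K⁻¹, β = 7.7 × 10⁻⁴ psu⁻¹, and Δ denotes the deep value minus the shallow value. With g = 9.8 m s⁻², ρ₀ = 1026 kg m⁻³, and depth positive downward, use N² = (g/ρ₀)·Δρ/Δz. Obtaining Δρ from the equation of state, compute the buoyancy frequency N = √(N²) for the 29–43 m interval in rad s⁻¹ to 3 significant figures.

0.0270 rad s⁻¹

ΔT = +6.1 K, ΔS = +2.38 psu (deep − shallow).
Δρ/ρ₀ = −αΔT + βΔS = -7.93 × 10⁻⁴ + 1.8326 × 10⁻³ = 1.0396 × 10⁻³, so Δρ ≈ 1.067 kg m⁻³.
N² = (g/ρ₀)·Δρ/Δz = g·(Δρ/ρ₀)/Δz = 9.8 × 1.0396 × 10⁻³ / 14 = 7.2772 × 10⁻⁴ s⁻².
N = √(7.2772 × 10⁻⁴) = 0.026976 rad s⁻¹ ≈ 0.0270 rad s⁻¹.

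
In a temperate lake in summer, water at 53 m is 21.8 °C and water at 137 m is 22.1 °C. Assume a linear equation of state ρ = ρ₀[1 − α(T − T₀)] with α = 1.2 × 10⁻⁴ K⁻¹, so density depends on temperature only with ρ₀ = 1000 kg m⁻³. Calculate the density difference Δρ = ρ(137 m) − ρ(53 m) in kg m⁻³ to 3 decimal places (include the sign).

-0.036 kg m⁻³

ΔT = +0.3 K, Δρ/ρ₀ = −αΔT = -3.60 × 10⁻⁵.
Δρ = 1000 × (-3.60 × 10⁻⁵) = -0.036 kg m⁻³.
Negative Δρ: lighter below, statically unstable.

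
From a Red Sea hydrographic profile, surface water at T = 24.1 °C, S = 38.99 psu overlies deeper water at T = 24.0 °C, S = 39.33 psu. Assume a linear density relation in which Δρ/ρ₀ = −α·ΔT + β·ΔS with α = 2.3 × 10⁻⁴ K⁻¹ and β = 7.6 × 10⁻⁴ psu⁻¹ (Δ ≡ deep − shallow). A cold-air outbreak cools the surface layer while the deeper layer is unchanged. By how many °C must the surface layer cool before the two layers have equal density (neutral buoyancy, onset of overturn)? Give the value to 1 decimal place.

Neutral buoyancy requires Δρ = 0, i.e. −α(T_deep − T_surf′) + β(S_deep − S_surf) = 0.
T_surf′ = T_deep − (β/α)·ΔS = 24.0 − (7.6 × 10⁻⁴/2.3 × 10⁻⁴)·(+0.34) = 22.877 °C.
Cooling required: 24.1 − (22.877) = 1.223 °C.

1.2 °C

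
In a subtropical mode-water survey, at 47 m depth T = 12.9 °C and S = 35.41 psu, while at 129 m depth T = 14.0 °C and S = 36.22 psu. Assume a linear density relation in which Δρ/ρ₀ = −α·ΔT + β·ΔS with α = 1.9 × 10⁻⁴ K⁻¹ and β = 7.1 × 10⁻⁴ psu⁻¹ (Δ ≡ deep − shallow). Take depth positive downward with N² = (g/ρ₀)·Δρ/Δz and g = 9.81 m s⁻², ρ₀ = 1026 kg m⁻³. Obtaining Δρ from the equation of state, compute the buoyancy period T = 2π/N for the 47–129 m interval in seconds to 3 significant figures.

ΔT = +1.1 K, ΔS = +0.81 psu (deep − shallow).
Δρ/ρ₀ = −αΔT + βΔS = -2.09 × 10⁻⁴ + 5.751 × 10⁻⁴ = 3.661 × 10⁻⁴, so Δρ ≈ 0.3756 kg m⁻³.
N² = (g/ρ₀)·Δρ/Δz = g·(Δρ/ρ₀)/Δz = 9.81 × 3.661 × 10⁻⁴ / 82 = 4.3798 × 10⁻⁵ s⁻².
N = √(4.3798 × 10⁻⁵) = 6.6180 × 10⁻³ rad s⁻¹ → T = 2π/N = 949.41 s ≈ 949 s.

949 s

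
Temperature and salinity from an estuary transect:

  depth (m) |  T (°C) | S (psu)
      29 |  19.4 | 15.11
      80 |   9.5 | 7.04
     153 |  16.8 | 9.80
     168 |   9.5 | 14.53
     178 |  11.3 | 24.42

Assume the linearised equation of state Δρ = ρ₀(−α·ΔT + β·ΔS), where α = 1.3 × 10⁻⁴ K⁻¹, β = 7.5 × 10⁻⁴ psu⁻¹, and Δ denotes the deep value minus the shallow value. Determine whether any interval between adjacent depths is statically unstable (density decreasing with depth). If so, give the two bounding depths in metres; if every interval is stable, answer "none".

29–80 m

Evaluate Δρ/ρ₀ = −αΔT + βΔS across each adjacent pair:
  29–80 m: −αΔT+βΔS = −(1.3 × 10⁻⁴)(-9.9)+(7.5 × 10⁻⁴)(-8.07) = -4.8 × 10⁻³ → UNSTABLE
  80–153 m: −αΔT+βΔS = −(1.3 × 10⁻⁴)(+7.3)+(7.5 × 10⁻⁴)(+2.76) = 1.1 × 10⁻³ → stable
  153–168 m: −αΔT+βΔS = −(1.3 × 10⁻⁴)(-7.3)+(7.5 × 10⁻⁴)(+4.73) = 4.5 × 10⁻³ → stable
  168–178 m: −αΔT+βΔS = −(1.3 × 10⁻⁴)(+1.8)+(7.5 × 10⁻⁴)(+9.89) = 7.2 × 10⁻³ → stable
The 29–80 m interval has Δρ < 0: lighter water underlies denser water.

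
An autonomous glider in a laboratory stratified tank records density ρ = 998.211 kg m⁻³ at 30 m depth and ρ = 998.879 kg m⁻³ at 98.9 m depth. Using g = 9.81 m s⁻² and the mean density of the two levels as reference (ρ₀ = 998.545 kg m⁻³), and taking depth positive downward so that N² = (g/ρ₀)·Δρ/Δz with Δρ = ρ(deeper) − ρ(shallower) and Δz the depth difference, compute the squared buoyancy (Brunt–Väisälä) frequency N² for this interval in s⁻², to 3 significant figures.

Δρ = 998.879 − 998.211 = 0.668 kg m⁻³ over Δz = 98.9 − 30 = 68.9 m.
N² = (9.81/998.545) × (0.668/68.9) = 9.5249 × 10⁻⁵ s⁻² ≈ 9.52 × 10⁻⁵ s⁻².

9.52 × 10⁻⁵ s⁻²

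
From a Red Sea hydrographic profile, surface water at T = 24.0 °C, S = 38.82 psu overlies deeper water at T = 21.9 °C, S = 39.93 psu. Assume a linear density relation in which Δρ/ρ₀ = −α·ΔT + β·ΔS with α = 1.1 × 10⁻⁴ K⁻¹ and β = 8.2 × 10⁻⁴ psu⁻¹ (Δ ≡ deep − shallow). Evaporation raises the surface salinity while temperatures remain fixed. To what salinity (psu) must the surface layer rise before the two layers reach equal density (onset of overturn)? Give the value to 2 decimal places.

40.21 psu

Neutral buoyancy requires −α(T_deep − T_surf) + β(S_deep − S_surf′) = 0.
S_surf′ = S_deep − (α/β)·ΔT = 39.93 − (1.1 × 10⁻⁴/8.2 × 10⁻⁴)·(-2.1) = 40.2117 psu.
Increase required: 40.2117 − 38.82 = 1.3917 psu.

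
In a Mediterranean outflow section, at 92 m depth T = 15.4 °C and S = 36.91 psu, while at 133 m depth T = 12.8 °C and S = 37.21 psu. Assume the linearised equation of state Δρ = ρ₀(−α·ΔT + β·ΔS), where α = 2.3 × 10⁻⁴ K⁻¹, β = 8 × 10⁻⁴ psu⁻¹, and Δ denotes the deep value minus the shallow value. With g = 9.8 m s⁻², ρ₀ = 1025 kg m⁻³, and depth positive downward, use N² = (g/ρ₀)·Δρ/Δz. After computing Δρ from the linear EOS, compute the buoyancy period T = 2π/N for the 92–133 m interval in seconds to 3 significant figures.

444 s

ΔT = -2.6 K, ΔS = +0.30 psu (deep − shallow).
Δρ/ρ₀ = −αΔT + βΔS = 5.98 × 10⁻⁴ + 2.40 × 10⁻⁴ = 8.38 × 10⁻⁴, so Δρ ≈ 0.8589 kg m⁻³.
N² = (g/ρ₀)·Δρ/Δz = g·(Δρ/ρ₀)/Δz = 9.8 × 8.38 × 10⁻⁴ / 41 = 2.0030 × 10⁻⁴ s⁻².
N = √(2.0030 × 10⁻⁴) = 0.014153 rad s⁻¹ → T = 2π/N = 443.95 s ≈ 444 s.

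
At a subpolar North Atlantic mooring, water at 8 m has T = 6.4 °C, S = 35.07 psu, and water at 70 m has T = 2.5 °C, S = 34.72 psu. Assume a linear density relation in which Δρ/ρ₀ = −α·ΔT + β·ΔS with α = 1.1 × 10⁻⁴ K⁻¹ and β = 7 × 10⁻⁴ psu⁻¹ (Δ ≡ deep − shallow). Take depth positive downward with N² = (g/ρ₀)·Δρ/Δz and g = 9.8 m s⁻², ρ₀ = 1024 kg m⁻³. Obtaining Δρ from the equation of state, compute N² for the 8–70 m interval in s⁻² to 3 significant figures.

ΔT = -3.9 K, ΔS = -0.35 psu (deep − shallow).
Δρ/ρ₀ = −αΔT + βΔS = 4.29 × 10⁻⁴ − 2.45 × 10⁻⁴ = 1.84 × 10⁻⁴, so Δρ ≈ 0.1884 kg m⁻³.
N² = (g/ρ₀)·Δρ/Δz = g·(Δρ/ρ₀)/Δz = 9.8 × 1.84 × 10⁻⁴ / 62 = 2.9084 × 10⁻⁵ s⁻² ≈ 2.91 × 10⁻⁵ s⁻².

2.91 × 10⁻⁵ s⁻²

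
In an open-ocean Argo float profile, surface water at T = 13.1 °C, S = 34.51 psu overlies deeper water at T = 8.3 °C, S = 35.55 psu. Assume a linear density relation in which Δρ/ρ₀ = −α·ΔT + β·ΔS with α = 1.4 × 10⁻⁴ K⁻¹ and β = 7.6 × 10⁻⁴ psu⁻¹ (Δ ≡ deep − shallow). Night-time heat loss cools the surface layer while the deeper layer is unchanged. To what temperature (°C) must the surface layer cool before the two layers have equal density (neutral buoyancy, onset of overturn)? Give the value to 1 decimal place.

Neutral buoyancy requires Δρ = 0, i.e. −α(T_deep − T_surf′) + β(S_deep − S_surf) = 0.
T_surf′ = T_deep − (β/α)·ΔS = 8.3 − (7.6 × 10⁻⁴/1.4 × 10⁻⁴)·(+1.04) = 2.654 °C.
Cooling required: 13.1 − (2.654) = 10.446 °C.

2.7 °C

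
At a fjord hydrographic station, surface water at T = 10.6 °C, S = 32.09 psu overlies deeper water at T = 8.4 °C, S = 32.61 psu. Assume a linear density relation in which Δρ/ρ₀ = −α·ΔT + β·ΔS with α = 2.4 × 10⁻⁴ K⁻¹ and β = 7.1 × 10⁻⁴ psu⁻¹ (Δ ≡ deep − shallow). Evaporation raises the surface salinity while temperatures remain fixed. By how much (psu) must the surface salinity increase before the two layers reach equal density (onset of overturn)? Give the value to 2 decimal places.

1.26 psu

Neutral buoyancy requires −α(T_deep − T_surf) + β(S_deep − S_surf′) = 0.
S_surf′ = S_deep − (α/β)·ΔT = 32.61 − (2.4 × 10⁻⁴/7.1 × 10⁻⁴)·(-2.2) = 33.3537 psu.
Increase required: 33.3537 − 32.09 = 1.2637 psu.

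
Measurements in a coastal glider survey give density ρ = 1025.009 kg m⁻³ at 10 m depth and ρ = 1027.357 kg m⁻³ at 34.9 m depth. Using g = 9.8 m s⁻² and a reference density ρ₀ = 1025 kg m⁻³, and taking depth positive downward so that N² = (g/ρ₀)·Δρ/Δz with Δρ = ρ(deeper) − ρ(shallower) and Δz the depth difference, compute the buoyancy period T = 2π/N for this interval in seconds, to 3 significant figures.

209 s

Δρ = 1027.357 − 1025.009 = 2.348 kg m⁻³ over Δz = 34.9 − 10 = 24.9 m.
N² = (9.8/1025) × (2.348/24.9) = 9.0157 × 10⁻⁴ s⁻².
N = √(9.0157 × 10⁻⁴) = 0.030026 rad s⁻¹, so T = 2π/N = 209.26 s ≈ 209 s.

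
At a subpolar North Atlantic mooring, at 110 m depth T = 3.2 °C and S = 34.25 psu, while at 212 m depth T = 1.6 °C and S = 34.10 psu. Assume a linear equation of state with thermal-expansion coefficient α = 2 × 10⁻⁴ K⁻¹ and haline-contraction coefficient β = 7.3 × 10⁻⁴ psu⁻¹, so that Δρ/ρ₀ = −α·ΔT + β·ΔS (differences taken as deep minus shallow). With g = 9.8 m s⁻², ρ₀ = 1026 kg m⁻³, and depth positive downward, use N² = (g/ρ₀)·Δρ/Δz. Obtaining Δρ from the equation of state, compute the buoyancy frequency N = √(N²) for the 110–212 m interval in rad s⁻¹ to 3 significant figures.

ΔT = -1.6 K, ΔS = -0.15 psu (deep − shallow).
Δρ/ρ₀ = −αΔT + βΔS = 3.20 × 10⁻⁴ − 1.095 × 10⁻⁴ = 2.105 × 10⁻⁴, so Δρ ≈ 0.2160 kg m⁻³.
N² = (g/ρ₀)·Δρ/Δz = g·(Δρ/ρ₀)/Δz = 9.8 × 2.105 × 10⁻⁴ / 102 = 2.0225 × 10⁻⁵ s⁻².
N = √(2.0225 × 10⁻⁵) = 4.4972 × 10⁻³ rad s⁻¹ ≈ 4.50 × 10⁻³ rad s⁻¹.

4.50 × 10⁻³ rad s⁻¹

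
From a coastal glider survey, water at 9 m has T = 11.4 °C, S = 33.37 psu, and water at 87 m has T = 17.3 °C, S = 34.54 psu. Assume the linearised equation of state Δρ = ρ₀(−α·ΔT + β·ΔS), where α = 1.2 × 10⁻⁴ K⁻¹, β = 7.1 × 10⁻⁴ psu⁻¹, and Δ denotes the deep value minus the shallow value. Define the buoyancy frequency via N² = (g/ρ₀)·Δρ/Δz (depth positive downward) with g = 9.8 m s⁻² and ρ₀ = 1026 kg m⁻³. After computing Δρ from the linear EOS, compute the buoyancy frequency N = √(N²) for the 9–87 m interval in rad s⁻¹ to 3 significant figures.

ΔT = +5.9 K, ΔS = +1.17 psu (deep − shallow).
Δρ/ρ₀ = −αΔT + βΔS = -7.08 × 10⁻⁴ + 8.307 × 10⁻⁴ = 1.227 × 10⁻⁴, so Δρ ≈ 0.1259 kg m⁻³.
N² = (g/ρ₀)·Δρ/Δz = g·(Δρ/ρ₀)/Δz = 9.8 × 1.227 × 10⁻⁴ / 78 = 1.5416 × 10⁻⁵ s⁻².
N = √(1.5416 × 10⁻⁵) = 3.9263 × 10⁻³ rad s⁻¹ ≈ 3.93 × 10⁻³ rad s⁻¹.

3.93 × 10⁻³ rad s⁻¹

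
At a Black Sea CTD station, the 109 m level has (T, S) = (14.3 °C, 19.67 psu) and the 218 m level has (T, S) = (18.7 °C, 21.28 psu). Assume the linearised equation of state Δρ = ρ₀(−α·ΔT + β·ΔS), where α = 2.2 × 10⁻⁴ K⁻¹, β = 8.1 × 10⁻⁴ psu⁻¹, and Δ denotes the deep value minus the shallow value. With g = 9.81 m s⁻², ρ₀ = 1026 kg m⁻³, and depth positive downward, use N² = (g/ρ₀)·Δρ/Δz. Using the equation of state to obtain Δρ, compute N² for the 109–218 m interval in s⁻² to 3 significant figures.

3.02 × 10⁻⁵ s⁻²

ΔT = +4.4 K, ΔS = +1.61 psu (deep − shallow).
Δρ/ρ₀ = −αΔT + βΔS = -9.68 × 10⁻⁴ + 1.3041 × 10⁻³ = 3.361 × 10⁻⁴, so Δρ ≈ 0.3448 kg m⁻³.
N² = (g/ρ₀)·Δρ/Δz = g·(Δρ/ρ₀)/Δz = 9.81 × 3.361 × 10⁻⁴ / 109 = 3.0249 × 10⁻⁵ s⁻² ≈ 3.02 × 10⁻⁵ s⁻².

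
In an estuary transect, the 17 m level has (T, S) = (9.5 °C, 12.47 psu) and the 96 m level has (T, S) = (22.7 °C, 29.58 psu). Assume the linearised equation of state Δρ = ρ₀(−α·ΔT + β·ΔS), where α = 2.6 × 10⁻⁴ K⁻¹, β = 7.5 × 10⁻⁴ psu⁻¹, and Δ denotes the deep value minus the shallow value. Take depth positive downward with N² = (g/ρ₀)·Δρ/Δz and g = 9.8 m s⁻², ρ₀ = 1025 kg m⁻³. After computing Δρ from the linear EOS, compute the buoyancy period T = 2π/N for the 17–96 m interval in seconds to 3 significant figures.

ΔT = +13.2 K, ΔS = +17.11 psu (deep − shallow).
Δρ/ρ₀ = −αΔT + βΔS = -3.432 × 10⁻³ + 0.0128325 = 9.4005 × 10⁻³, so Δρ ≈ 9.636 kg m⁻³.
N² = (g/ρ₀)·Δρ/Δz = g·(Δρ/ρ₀)/Δz = 9.8 × 9.4005 × 10⁻³ / 79 = 1.1661 × 10⁻³ s⁻².
N = √(1.1661 × 10⁻³) = 0.034148 rad s⁻¹ → T = 2π/N = 184.00 s ≈ 184 s.

184 s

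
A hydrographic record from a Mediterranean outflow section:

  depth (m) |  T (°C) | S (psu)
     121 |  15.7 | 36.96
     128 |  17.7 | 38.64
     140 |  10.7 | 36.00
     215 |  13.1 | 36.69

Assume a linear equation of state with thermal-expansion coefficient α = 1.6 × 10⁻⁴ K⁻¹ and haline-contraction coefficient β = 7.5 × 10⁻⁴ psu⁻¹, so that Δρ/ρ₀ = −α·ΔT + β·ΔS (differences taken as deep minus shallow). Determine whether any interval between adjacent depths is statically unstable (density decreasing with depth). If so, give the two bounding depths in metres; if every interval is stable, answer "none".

Evaluate Δρ/ρ₀ = −αΔT + βΔS across each adjacent pair:
  121–128 m: −αΔT+βΔS = −(1.6 × 10⁻⁴)(+2.0)+(7.5 × 10⁻⁴)(+1.68) = 9.4 × 10⁻⁴ → stable
  128–140 m: −αΔT+βΔS = −(1.6 × 10⁻⁴)(-7.0)+(7.5 × 10⁻⁴)(-2.64) = -8.6 × 10⁻⁴ → UNSTABLE
  140–215 m: −αΔT+βΔS = −(1.6 × 10⁻⁴)(+2.4)+(7.5 × 10⁻⁴)(+0.69) = 1.3 × 10⁻⁴ → stable
The 128–140 m interval has Δρ < 0: lighter water underlies denser water.

128–140 m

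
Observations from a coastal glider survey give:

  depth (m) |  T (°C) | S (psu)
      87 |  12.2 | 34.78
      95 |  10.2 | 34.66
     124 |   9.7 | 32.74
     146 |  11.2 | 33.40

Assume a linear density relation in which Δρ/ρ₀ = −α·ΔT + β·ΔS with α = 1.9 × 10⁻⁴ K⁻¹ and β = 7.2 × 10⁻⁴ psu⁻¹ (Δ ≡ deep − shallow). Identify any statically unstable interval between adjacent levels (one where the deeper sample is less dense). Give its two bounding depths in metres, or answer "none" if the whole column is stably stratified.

95–124 m

Evaluate Δρ/ρ₀ = −αΔT + βΔS across each adjacent pair:
  87–95 m: −αΔT+βΔS = −(1.9 × 10⁻⁴)(-2.0)+(7.2 × 10⁻⁴)(-0.12) = 2.9 × 10⁻⁴ → stable
  95–124 m: −αΔT+βΔS = −(1.9 × 10⁻⁴)(-0.5)+(7.2 × 10⁻⁴)(-1.92) = -1.3 × 10⁻³ → UNSTABLE
  124–146 m: −αΔT+βΔS = −(1.9 × 10⁻⁴)(+1.5)+(7.2 × 10⁻⁴)(+0.66) = 1.9 × 10⁻⁴ → stable
The 95–124 m interval has Δρ < 0: lighter water underlies denser water.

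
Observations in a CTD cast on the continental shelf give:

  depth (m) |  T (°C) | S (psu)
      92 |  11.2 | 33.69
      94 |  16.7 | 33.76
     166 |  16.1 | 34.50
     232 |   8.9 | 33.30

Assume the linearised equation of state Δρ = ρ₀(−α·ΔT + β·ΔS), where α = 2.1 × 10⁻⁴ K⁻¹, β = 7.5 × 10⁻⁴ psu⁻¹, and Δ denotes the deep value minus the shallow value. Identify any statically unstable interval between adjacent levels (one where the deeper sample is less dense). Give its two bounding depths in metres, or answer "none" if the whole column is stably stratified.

Evaluate Δρ/ρ₀ = −αΔT + βΔS across each adjacent pair:
  92–94 m: −αΔT+βΔS = −(2.1 × 10⁻⁴)(+5.5)+(7.5 × 10⁻⁴)(+0.07) = -1.1 × 10⁻³ → UNSTABLE
  94–166 m: −αΔT+βΔS = −(2.1 × 10⁻⁴)(-0.6)+(7.5 × 10⁻⁴)(+0.74) = 6.8 × 10⁻⁴ → stable
  166–232 m: −αΔT+βΔS = −(2.1 × 10⁻⁴)(-7.2)+(7.5 × 10⁻⁴)(-1.20) = 6.1 × 10⁻⁴ → stable
The 92–94 m interval has Δρ < 0: lighter water underlies denser water.

92–94 m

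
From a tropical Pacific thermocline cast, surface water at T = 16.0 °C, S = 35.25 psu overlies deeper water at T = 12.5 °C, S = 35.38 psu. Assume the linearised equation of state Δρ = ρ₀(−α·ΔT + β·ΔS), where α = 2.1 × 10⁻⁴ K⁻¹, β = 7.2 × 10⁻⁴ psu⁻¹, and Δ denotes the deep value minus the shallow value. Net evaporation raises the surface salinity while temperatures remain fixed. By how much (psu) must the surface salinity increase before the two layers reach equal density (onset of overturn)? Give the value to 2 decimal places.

1.15 psu

Neutral buoyancy requires −α(T_deep − T_surf) + β(S_deep − S_surf′) = 0.
S_surf′ = S_deep − (α/β)·ΔT = 35.38 − (2.1 × 10⁻⁴/7.2 × 10⁻⁴)·(-3.5) = 36.4008 psu.
Increase required: 36.4008 − 35.25 = 1.1508 psu.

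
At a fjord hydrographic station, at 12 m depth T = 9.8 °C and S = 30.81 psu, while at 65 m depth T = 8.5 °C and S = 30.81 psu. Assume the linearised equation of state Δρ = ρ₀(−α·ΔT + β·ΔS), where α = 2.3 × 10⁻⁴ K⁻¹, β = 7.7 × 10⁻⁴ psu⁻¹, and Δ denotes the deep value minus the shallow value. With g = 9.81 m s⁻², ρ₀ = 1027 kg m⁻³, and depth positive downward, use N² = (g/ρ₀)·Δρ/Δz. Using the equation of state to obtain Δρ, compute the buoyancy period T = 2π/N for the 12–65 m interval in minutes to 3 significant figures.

14.1 min

ΔT = -1.3 K, ΔS = +0.00 psu (deep − shallow).
Δρ/ρ₀ = −αΔT + βΔS = 2.99 × 10⁻⁴ + 0 = 2.99 × 10⁻⁴, so Δρ ≈ 0.3071 kg m⁻³.
N² = (g/ρ₀)·Δρ/Δz = g·(Δρ/ρ₀)/Δz = 9.81 × 2.99 × 10⁻⁴ / 53 = 5.5343 × 10⁻⁵ s⁻².
N = √(5.5343 × 10⁻⁵) = 7.4393 × 10⁻³ rad s⁻¹ → T = 2π/N = 844.59 s = 14.077 min ≈ 14.1 min.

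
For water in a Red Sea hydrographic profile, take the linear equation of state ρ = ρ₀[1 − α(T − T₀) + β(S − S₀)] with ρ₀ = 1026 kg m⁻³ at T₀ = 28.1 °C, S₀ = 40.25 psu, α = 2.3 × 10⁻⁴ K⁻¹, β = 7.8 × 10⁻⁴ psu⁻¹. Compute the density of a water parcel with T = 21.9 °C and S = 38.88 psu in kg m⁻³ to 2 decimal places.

T − T₀ = -6.2 K, S − S₀ = -1.37 psu.
Bracket = 1 − α·(-6.2) + β·(-1.37) = 1 + (3.574 × 10⁻⁴) = 1.0003574.
ρ = 1026 × 1.0003574 = 1026.37 kg m⁻³.

1026.37 kg m⁻³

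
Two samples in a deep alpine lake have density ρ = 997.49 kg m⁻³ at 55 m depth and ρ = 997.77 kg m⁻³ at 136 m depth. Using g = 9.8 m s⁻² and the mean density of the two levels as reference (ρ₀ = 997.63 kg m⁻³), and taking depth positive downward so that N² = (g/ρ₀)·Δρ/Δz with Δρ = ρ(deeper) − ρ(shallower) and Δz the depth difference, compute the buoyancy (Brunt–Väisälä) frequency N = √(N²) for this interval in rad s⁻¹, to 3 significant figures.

Δρ = 997.77 − 997.49 = 0.28 kg m⁻³ over Δz = 136 − 55 = 81 m.
N² = (9.8/997.63) × (0.28/81) = 3.3957 × 10⁻⁵ s⁻².
N = √(3.3957 × 10⁻⁵) = 5.8273 × 10⁻³ rad s⁻¹ ≈ 5.83 × 10⁻³ rad s⁻¹.
Since Δρ > 0 the layer is stably stratified.

5.83 × 10⁻³ rad s⁻¹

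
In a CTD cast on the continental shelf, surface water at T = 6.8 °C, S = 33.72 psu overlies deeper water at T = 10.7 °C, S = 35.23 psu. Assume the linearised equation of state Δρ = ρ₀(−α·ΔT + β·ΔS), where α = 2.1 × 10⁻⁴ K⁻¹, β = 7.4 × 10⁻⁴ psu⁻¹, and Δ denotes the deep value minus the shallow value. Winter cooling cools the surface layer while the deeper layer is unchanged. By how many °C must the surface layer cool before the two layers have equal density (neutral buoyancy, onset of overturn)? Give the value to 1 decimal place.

Neutral buoyancy requires Δρ = 0, i.e. −α(T_deep − T_surf′) + β(S_deep − S_surf) = 0.
T_surf′ = T_deep − (β/α)·ΔS = 10.7 − (7.4 × 10⁻⁴/2.1 × 10⁻⁴)·(+1.51) = 5.379 °C.
Cooling required: 6.8 − (5.379) = 1.421 °C.

1.4 °C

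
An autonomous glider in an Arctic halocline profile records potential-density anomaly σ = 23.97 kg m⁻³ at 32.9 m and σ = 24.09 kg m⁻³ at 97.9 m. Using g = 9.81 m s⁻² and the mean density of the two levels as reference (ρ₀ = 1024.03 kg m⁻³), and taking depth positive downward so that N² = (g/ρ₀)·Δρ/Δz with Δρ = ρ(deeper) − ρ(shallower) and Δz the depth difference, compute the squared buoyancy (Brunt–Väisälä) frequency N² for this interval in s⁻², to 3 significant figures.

1.77 × 10⁻⁵ s⁻²

Δρ = 1024.09 − 1023.97 = 0.12 kg m⁻³ over Δz = 97.9 − 32.9 = 65 m.
N² = (9.81/1024.03) × (0.12/65) = 1.7686 × 10⁻⁵ s⁻² ≈ 1.77 × 10⁻⁵ s⁻².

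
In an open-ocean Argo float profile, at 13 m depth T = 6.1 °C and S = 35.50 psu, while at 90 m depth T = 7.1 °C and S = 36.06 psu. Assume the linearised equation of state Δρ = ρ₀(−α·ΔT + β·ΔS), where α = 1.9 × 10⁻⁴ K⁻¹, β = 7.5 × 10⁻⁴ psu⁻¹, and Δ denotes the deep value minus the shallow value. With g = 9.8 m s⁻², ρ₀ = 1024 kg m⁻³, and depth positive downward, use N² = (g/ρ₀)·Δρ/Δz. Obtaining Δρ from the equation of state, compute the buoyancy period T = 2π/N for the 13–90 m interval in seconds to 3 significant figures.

ΔT = +1.0 K, ΔS = +0.56 psu (deep − shallow).
Δρ/ρ₀ = −αΔT + βΔS = -1.90 × 10⁻⁴ + 4.20 × 10⁻⁴ = 2.30 × 10⁻⁴, so Δρ ≈ 0.2355 kg m⁻³.
N² = (g/ρ₀)·Δρ/Δz = g·(Δρ/ρ₀)/Δz = 9.8 × 2.30 × 10⁻⁴ / 77 = 2.9273 × 10⁻⁵ s⁻².
N = √(2.9273 × 10⁻⁵) = 5.4105 × 10⁻³ rad s⁻¹ → T = 2π/N = 1.1613 × 10³ s ≈ 1.16 × 10³ s.

1.16 × 10³ s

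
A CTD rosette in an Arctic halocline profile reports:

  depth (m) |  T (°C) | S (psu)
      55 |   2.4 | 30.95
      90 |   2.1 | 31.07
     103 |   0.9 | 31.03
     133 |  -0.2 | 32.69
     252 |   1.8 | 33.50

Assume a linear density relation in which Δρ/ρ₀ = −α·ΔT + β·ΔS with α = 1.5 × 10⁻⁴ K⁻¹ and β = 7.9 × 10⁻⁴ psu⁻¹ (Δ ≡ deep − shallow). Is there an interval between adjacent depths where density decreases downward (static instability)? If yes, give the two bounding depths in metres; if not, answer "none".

Evaluate Δρ/ρ₀ = −αΔT + βΔS across each adjacent pair:
  55–90 m: −αΔT+βΔS = −(1.5 × 10⁻⁴)(-0.3)+(7.9 × 10⁻⁴)(+0.12) = 1.4 × 10⁻⁴ → stable
  90–103 m: −αΔT+βΔS = −(1.5 × 10⁻⁴)(-1.2)+(7.9 × 10⁻⁴)(-0.04) = 1.5 × 10⁻⁴ → stable
  103–133 m: −αΔT+βΔS = −(1.5 × 10⁻⁴)(-1.1)+(7.9 × 10⁻⁴)(+1.66) = 1.5 × 10⁻³ → stable
  133–252 m: −αΔT+βΔS = −(1.5 × 10⁻⁴)(+2.0)+(7.9 × 10⁻⁴)(+0.81) = 3.4 × 10⁻⁴ → stable
Every interval has Δρ > 0: the column is stably stratified throughout.

none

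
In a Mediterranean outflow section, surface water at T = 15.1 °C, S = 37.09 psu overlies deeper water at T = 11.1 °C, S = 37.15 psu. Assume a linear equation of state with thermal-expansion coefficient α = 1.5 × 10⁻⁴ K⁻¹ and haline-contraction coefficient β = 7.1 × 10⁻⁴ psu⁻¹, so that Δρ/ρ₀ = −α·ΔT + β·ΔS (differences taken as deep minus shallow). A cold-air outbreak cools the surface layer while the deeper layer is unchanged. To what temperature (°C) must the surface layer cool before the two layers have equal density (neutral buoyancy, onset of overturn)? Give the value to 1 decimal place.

Neutral buoyancy requires Δρ = 0, i.e. −α(T_deep − T_surf′) + β(S_deep − S_surf) = 0.
T_surf′ = T_deep − (β/α)·ΔS = 11.1 − (7.1 × 10⁻⁴/1.5 × 10⁻⁴)·(+0.06) = 10.816 °C.
Cooling required: 15.1 − (10.816) = 4.284 °C.

10.8 °C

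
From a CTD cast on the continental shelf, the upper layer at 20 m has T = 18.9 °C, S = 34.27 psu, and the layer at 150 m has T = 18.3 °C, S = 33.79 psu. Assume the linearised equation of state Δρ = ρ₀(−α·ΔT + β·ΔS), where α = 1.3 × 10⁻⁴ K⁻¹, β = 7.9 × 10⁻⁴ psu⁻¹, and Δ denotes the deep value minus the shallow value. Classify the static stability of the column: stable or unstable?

ΔT = 18.3 − 18.9 = -0.6 K and ΔS = 33.79 − 34.27 = -0.48 psu (deep − shallow).
−αΔT = 7.80 × 10⁻⁵; βΔS = -3.792 × 10⁻⁴; sum Δρ/ρ₀ = -3.012 × 10⁻⁴.
Δρ/ρ₀ < 0, so Δρ < 0: deeper water is lighter → statically unstable; the column would overturn.

unstable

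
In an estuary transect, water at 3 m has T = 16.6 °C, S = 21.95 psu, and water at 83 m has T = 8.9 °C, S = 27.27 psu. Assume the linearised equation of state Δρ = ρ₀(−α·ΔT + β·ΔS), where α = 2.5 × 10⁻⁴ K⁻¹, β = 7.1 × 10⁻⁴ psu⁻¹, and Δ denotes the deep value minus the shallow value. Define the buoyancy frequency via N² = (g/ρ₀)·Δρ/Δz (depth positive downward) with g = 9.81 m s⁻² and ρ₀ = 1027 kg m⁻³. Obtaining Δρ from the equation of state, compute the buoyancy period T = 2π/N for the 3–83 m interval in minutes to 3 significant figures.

3.96 min

ΔT = -7.7 K, ΔS = +5.32 psu (deep − shallow).
Δρ/ρ₀ = −αΔT + βΔS = 1.925 × 10⁻³ + 3.7772 × 10⁻³ = 5.7022 × 10⁻³, so Δρ ≈ 5.856 kg m⁻³.
N² = (g/ρ₀)·Δρ/Δz = g·(Δρ/ρ₀)/Δz = 9.81 × 5.7022 × 10⁻³ / 80 = 6.9923 × 10⁻⁴ s⁻².
N = √(6.9923 × 10⁻⁴) = 0.026443 rad s⁻¹ → T = 2π/N = 237.61 s = 3.9602 min ≈ 3.96 min.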